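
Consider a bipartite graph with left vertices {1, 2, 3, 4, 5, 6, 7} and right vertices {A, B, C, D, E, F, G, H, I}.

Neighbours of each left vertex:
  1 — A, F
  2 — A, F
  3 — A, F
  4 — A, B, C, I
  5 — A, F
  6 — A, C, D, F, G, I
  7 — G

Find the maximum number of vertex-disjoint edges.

One maximum matching: 1→A, 2→F, 4→I, 6→D, 7→G.
The set {1, 2, 3, 5} has only 2 neighbours ({A, F}), so by Hall's theorem at most 5 of the 7 left vertices can be matched.

5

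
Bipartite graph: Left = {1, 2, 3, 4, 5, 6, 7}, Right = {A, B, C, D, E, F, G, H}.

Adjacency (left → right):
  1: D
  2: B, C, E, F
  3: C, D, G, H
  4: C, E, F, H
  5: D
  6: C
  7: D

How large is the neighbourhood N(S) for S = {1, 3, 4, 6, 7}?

6

The union of neighbours of {1, 3, 4, 6, 7} is {C, D, E, F, G, H}, which has 6 elements.
Since |N(S)| = 6 ≥ |S| = 5, Hall's condition holds for this subset.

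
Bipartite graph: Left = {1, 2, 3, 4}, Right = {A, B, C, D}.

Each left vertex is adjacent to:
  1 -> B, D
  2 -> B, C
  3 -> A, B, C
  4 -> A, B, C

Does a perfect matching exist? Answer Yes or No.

Yes

One maximum matching: 1–D, 2–C, 3–A, 4–B.
All 4 left vertices are covered.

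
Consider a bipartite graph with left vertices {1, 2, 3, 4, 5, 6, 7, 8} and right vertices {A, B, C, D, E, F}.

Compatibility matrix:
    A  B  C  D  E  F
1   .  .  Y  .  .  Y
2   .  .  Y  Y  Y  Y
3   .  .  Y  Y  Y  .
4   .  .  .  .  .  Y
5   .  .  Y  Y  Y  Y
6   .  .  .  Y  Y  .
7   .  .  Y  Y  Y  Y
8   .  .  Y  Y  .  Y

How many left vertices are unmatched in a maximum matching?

4

One maximum matching: 1→C, 2→E, 3→D, 4→F.
The set {1, 2, 3, 4, 5, 6, 7, 8} has only 4 neighbours ({C, D, E, F}), so by Hall's theorem at most 4 of the 8 left vertices can be matched.
That matches 4 of the 8, leaving 4 unmatched; no matching can do better.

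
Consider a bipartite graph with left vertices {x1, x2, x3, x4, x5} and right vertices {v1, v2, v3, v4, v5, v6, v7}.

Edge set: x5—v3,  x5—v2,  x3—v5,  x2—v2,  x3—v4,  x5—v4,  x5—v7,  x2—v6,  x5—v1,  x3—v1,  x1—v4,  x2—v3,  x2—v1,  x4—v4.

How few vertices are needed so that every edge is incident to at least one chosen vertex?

A maximum matching has 4 edges (e.g. x1–v4, x2–v2, x3–v1, x5–v3).
By König's theorem the minimum vertex cover has the same size. One such cover is {x2, x3, x5, v4}.

4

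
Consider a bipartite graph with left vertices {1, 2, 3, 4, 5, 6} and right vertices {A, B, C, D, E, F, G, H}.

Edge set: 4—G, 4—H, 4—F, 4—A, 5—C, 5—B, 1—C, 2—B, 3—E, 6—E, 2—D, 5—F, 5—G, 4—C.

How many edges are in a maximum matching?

5

A valid assignment of size 5: 1–C, 2–D, 3–E, 4–G, 5–B.
The set {3, 6} has only 1 neighbour ({E}), so by Hall's theorem at most 5 of the 6 left vertices can be matched.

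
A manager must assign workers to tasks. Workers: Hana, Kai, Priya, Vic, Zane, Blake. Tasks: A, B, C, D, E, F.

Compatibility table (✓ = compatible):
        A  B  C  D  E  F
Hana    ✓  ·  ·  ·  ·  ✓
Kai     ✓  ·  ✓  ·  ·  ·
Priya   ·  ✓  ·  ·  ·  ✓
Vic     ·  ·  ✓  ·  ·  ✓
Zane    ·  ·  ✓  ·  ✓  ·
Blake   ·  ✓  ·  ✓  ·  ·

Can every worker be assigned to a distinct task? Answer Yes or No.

A valid assignment of size 6: Hana–A, Kai–C, Priya–B, Vic–F, Zane–E, Blake–D.
All 6 workers are covered.

Yes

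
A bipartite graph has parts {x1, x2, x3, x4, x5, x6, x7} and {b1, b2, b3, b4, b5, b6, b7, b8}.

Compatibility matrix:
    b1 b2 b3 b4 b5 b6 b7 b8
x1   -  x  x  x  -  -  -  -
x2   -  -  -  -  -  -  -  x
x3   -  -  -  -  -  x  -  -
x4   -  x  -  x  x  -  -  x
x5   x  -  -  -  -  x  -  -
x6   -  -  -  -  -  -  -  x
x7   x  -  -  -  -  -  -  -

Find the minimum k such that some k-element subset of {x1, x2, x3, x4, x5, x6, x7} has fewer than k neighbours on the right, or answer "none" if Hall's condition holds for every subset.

2

Take S = {x2, x6}. Its neighbourhood is {b8}, so |N(S)| = 1 < |S| = 2.
No single vertex violates Hall's condition since each has at least one neighbour, so 2 is the minimum.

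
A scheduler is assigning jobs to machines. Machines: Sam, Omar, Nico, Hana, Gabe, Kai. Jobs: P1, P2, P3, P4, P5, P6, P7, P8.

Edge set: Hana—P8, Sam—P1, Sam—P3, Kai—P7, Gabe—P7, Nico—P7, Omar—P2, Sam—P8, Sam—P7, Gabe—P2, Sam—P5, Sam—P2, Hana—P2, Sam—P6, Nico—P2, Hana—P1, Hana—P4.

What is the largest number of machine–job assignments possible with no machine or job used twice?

4

A valid assignment of size 4: Sam-P3, Omar-P2, Nico-P7, Hana-P1.
The set {Omar, Nico, Gabe, Kai} has only 2 neighbours ({P2, P7}), so by Hall's theorem at most 4 of the 6 machines can be matched.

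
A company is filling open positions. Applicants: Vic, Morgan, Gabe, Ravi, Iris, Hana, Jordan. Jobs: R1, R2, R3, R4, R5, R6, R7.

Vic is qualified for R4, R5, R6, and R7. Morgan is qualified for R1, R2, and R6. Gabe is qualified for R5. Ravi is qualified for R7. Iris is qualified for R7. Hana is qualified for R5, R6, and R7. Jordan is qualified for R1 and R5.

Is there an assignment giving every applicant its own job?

No

The set {Ravi, Iris} has only 1 neighbour ({R7}), so by Hall's theorem at most 6 of the 7 applicants can be matched.
Hence no matching covers every applicant.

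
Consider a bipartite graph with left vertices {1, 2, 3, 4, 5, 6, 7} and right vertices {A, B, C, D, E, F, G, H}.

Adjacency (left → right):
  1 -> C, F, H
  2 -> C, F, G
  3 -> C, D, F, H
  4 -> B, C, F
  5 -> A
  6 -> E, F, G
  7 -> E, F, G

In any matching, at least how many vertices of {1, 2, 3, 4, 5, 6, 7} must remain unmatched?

0

One maximum matching: 1–H, 2–C, 3–F, 4–B, 5–A, 6–G, 7–E.
This saturates every left vertex, so 7 is the maximum.
That matches 7 of the 7, leaving 0 unmatched; no matching can do better.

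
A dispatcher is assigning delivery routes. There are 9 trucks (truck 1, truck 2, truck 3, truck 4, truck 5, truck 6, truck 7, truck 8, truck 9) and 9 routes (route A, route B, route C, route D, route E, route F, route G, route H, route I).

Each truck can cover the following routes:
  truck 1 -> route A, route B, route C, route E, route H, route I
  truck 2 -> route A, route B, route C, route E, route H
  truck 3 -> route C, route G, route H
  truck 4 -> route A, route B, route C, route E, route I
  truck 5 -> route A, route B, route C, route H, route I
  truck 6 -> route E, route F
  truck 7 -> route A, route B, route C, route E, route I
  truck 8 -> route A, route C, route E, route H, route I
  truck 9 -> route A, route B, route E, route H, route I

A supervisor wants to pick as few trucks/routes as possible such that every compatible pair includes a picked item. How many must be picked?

{truck 3, truck 6, route A, route B, route C, route E, route H, route I} is a vertex cover of size 8: every edge has an endpoint in this set.
No smaller cover exists because truck 1–route B, truck 2–route C, truck 3–route G, truck 4–route A, truck 5–route H, truck 6–route F, truck 7–route I, truck 8–route E is a matching of size 8, and a cover must include an endpoint of each of these disjoint edges (König's theorem).

8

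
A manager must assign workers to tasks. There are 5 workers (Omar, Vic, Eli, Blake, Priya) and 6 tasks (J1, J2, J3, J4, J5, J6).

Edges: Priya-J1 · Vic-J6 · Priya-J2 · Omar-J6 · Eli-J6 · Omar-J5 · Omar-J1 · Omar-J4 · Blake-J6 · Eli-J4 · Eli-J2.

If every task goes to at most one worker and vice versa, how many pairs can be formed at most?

For example, pair Omar-J5, Vic-J6, Eli-J2, Priya-J1.
The set {Vic, Blake} has only 1 neighbour ({J6}), so by Hall's theorem at most 4 of the 5 workers can be matched.

4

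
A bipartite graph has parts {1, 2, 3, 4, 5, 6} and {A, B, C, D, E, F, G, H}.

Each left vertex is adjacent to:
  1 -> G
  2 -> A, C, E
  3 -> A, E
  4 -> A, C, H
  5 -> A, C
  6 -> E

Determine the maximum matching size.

A valid assignment of size 5: 1-G, 2-E, 3-A, 4-H, 5-C.
The set {2, 3, 5, 6} has only 3 neighbours ({A, C, E}), so by Hall's theorem at most 5 of the 6 left vertices can be matched.

5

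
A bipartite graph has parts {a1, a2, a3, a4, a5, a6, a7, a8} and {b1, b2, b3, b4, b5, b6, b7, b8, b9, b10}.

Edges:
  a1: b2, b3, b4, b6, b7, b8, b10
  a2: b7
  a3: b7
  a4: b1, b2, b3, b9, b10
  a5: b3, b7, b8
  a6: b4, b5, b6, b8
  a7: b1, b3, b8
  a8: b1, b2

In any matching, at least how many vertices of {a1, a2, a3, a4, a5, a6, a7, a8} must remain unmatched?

1

For example, pair a1-b6, a2-b7, a4-b1, a5-b8, a6-b5, a7-b3, a8-b2.
The set {a2, a3} has only 1 neighbour ({b7}), so by Hall's theorem at most 7 of the 8 left vertices can be matched.
That matches 7 of the 8, leaving 1 unmatched; no matching can do better.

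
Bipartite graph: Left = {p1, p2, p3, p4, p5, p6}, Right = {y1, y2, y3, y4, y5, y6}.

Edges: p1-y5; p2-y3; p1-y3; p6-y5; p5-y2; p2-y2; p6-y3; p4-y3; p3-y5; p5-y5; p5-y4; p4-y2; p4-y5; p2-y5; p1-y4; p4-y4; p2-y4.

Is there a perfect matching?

The set {p1, p2, p3, p4, p5, p6} has only 4 neighbours ({y2, y3, y4, y5}), so by Hall's theorem at most 4 of the 6 left vertices can be matched.
Hence no matching covers every left vertex.

No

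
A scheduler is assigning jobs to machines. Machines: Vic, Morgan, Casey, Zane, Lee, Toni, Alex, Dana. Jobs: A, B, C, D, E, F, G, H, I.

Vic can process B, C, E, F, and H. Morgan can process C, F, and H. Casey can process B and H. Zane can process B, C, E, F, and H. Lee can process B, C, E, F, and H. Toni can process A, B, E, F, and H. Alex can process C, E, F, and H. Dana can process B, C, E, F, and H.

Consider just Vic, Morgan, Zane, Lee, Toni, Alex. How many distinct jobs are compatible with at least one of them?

6

The union of neighbours of {Vic, Morgan, Zane, Lee, Toni, Alex} is {A, B, C, E, F, H}, which has 6 elements.
Since |N(S)| = 6 ≥ |S| = 6, Hall's condition holds for this subset.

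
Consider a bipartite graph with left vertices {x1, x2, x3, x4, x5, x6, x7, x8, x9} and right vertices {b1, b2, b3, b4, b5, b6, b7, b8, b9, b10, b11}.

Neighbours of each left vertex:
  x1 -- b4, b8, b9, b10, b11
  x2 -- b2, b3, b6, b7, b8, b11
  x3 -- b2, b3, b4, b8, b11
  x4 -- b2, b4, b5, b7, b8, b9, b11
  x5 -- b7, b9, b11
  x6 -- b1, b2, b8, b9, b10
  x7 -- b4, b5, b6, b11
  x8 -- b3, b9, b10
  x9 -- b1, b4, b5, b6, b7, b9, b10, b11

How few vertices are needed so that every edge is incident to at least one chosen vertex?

The 9 edges x1–b4, x2–b8, x3–b11, x4–b5, x5–b9, x6–b1, x7–b6, x8–b3, x9–b7 form a matching, so any vertex cover needs at least 9 vertices (one per matched edge).
Conversely {x1, x2, x3, x4, x5, x6, x7, x8, x9} meets every edge and has exactly 9 vertices, so 9 is optimal.

9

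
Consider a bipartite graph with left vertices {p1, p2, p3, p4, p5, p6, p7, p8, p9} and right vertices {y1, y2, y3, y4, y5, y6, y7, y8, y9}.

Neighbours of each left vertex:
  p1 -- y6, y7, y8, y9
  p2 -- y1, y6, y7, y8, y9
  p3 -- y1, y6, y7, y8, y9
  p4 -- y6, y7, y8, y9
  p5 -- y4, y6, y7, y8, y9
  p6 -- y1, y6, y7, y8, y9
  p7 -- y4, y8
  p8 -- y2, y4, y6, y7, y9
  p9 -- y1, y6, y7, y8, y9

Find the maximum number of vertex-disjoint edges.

One maximum matching: p1-y6, p2-y1, p3-y9, p4-y8, p5-y4, p6-y7, p8-y2.
The set {p1, p2, p3, p4, p5, p6, p7, p9} has only 6 neighbours ({y1, y4, y6, y7, y8, y9}), so by Hall's theorem at most 7 of the 9 left vertices can be matched.

7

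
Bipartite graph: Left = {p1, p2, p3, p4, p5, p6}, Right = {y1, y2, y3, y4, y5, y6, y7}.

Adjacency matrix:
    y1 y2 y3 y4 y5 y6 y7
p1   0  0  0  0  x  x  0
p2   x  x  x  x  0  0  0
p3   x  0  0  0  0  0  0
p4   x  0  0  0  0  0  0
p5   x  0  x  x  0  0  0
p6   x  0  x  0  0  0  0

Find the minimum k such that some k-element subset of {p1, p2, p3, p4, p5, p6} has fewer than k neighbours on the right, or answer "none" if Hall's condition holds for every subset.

2

Take S = {p3, p4}. Its neighbourhood is {y1}, so |N(S)| = 1 < |S| = 2.
No single vertex violates Hall's condition since each has at least one neighbour, so 2 is the minimum.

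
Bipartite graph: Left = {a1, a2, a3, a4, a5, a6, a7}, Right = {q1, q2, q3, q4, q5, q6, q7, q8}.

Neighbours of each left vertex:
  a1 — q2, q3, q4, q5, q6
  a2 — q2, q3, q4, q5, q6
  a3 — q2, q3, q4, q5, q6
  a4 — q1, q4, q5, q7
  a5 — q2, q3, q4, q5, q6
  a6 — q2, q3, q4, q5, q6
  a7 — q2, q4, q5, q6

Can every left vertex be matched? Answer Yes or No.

The set {a1, a2, a3, a5, a6, a7} has only 5 neighbours ({q2, q3, q4, q5, q6}), so by Hall's theorem at most 6 of the 7 left vertices can be matched.
Hence no matching covers every left vertex.

No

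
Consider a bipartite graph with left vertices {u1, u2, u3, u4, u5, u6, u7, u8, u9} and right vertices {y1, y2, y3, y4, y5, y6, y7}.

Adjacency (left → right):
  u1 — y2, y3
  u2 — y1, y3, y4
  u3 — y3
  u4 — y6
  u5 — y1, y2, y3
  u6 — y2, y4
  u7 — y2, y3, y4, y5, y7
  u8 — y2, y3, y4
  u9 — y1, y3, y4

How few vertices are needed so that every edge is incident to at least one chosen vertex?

The 6 edges u1–y2, u2–y4, u3–y3, u4–y6, u5–y1, u7–y7 form a matching, so any vertex cover needs at least 6 vertices (one per matched edge).
Conversely {u4, u7, y1, y2, y3, y4} meets every edge and has exactly 6 vertices, so 6 is optimal.

6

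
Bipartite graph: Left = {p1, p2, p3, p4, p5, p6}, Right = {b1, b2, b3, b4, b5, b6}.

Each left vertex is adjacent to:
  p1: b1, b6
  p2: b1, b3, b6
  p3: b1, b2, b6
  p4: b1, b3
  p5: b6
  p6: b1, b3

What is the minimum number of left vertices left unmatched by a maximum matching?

A valid assignment of size 4: p1-b1, p2-b6, p3-b2, p4-b3.
The set {p1, p2, p4, p5, p6} has only 3 neighbours ({b1, b3, b6}), so by Hall's theorem at most 4 of the 6 left vertices can be matched.
That matches 4 of the 6, leaving 2 unmatched; no matching can do better.

2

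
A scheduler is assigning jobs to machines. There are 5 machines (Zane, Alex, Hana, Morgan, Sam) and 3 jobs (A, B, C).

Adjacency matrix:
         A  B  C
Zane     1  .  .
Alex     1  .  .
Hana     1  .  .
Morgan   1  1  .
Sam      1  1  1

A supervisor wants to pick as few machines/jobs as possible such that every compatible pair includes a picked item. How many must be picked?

The 3 edges Zane–A, Morgan–B, Sam–C form a matching, so any vertex cover needs at least 3 vertices (one per matched edge).
Conversely {Morgan, Sam, A} meets every edge and has exactly 3 vertices, so 3 is optimal.

3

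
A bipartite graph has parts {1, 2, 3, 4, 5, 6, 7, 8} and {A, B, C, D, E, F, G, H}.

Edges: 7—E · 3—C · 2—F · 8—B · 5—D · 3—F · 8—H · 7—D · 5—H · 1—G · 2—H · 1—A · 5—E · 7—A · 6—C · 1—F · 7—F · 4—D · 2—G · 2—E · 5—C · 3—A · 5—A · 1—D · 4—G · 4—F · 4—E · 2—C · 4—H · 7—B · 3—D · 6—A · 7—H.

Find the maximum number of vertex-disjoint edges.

8

For example, pair 1–D, 2–G, 3–F, 4–H, 5–E, 6–C, 7–A, 8–B.
This saturates every left vertex, so 8 is the maximum.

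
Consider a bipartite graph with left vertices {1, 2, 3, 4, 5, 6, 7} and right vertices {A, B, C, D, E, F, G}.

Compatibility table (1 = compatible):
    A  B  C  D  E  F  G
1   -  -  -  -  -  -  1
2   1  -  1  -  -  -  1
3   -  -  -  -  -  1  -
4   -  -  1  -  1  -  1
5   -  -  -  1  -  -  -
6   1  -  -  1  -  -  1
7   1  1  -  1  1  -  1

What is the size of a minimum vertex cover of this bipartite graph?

{1, 2, 3, 4, 5, 6, 7} is a vertex cover of size 7: every edge has an endpoint in this set.
No smaller cover exists because 1–G, 2–C, 3–F, 4–E, 5–D, 6–A, 7–B is a matching of size 7, and a cover must include an endpoint of each of these disjoint edges (König's theorem).

7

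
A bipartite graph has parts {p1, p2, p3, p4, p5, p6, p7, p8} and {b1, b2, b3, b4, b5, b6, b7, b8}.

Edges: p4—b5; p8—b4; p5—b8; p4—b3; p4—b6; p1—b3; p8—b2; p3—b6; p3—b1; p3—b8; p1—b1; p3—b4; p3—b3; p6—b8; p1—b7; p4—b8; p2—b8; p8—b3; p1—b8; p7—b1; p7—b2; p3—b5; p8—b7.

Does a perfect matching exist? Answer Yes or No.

No

The set {p2, p5, p6} has only 1 neighbour ({b8}), so by Hall's theorem at most 6 of the 8 left vertices can be matched.
Hence no matching covers every left vertex.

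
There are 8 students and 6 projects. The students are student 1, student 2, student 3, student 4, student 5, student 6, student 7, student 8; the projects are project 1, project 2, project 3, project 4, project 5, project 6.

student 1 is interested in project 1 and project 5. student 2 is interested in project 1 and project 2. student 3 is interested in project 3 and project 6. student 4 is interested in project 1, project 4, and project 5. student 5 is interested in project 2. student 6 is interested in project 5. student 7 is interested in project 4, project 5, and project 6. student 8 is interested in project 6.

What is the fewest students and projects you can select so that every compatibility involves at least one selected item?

6

{student 3, project 1, project 2, project 4, project 5, project 6} is a vertex cover of size 6: every edge has an endpoint in this set.
No smaller cover exists because student 1–project 5, student 2–project 1, student 3–project 3, student 4–project 4, student 5–project 2, student 7–project 6 is a matching of size 6, and a cover must include an endpoint of each of these disjoint edges (König's theorem).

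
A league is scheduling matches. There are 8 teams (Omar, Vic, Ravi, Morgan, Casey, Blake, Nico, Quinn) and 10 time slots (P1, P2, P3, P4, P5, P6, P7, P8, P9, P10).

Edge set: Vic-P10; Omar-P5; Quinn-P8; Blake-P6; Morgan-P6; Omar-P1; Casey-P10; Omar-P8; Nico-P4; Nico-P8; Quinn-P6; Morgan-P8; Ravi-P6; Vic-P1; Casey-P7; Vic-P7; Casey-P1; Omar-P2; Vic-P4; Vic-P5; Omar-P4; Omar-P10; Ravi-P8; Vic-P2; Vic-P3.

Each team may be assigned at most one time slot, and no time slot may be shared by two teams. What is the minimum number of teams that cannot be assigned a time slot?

2

One maximum matching: Omar–P2, Vic–P3, Ravi–P6, Morgan–P8, Casey–P1, Nico–P4.
The set {Ravi, Morgan, Blake, Quinn} has only 2 neighbours ({P6, P8}), so by Hall's theorem at most 6 of the 8 teams can be matched.
That matches 6 of the 8, leaving 2 unmatched; no matching can do better.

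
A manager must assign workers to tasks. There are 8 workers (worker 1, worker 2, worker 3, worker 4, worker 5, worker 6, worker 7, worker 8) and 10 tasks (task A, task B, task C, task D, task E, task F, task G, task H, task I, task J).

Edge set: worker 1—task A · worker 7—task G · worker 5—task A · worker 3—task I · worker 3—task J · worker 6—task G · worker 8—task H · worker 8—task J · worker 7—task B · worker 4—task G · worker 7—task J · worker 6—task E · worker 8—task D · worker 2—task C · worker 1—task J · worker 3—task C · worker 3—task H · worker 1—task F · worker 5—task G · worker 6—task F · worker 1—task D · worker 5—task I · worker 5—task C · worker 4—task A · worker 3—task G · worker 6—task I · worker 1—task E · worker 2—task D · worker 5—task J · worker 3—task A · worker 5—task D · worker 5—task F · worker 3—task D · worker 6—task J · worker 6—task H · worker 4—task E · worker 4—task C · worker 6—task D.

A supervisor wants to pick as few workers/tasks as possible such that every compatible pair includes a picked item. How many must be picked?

8

A maximum matching has 8 edges (e.g. worker 1–task F, worker 2–task C, worker 3–task G, worker 4–task E, worker 5–task A, worker 6–task I, worker 7–task J, worker 8–task D).
By König's theorem the minimum vertex cover has the same size. One such cover is {worker 1, worker 2, worker 3, worker 4, worker 5, worker 6, worker 7, worker 8}.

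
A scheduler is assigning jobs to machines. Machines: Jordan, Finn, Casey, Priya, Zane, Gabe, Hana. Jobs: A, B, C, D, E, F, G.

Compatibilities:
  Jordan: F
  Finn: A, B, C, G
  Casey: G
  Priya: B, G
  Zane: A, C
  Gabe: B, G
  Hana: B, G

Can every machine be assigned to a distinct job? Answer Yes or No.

No

The set {Casey, Priya, Gabe, Hana} has only 2 neighbours ({B, G}), so by Hall's theorem at most 5 of the 7 machines can be matched.
Hence no matching covers every machine.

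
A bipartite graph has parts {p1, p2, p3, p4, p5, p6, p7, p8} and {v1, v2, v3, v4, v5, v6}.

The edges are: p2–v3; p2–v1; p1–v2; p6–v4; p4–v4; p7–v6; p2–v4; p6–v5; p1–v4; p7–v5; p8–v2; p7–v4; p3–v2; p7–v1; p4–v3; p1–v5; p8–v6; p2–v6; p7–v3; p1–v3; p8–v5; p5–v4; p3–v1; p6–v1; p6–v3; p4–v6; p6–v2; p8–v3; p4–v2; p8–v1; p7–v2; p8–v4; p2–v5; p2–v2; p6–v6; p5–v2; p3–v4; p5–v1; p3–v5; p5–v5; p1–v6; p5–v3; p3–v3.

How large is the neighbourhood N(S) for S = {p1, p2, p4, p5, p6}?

The union of neighbours of {p1, p2, p4, p5, p6} is {v1, v2, v3, v4, v5, v6}, which has 6 elements.
Since |N(S)| = 6 ≥ |S| = 5, Hall's condition holds for this subset.

6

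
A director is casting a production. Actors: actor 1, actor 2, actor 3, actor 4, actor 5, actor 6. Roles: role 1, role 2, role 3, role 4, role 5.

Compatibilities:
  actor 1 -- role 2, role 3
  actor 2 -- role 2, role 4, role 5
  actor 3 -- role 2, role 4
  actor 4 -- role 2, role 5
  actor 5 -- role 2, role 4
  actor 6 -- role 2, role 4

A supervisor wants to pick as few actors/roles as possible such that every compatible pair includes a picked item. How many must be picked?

{actor 1, role 2, role 4, role 5} is a vertex cover of size 4: every edge has an endpoint in this set.
No smaller cover exists because actor 1–role 3, actor 2–role 2, actor 3–role 4, actor 4–role 5 is a matching of size 4, and a cover must include an endpoint of each of these disjoint edges (König's theorem).

4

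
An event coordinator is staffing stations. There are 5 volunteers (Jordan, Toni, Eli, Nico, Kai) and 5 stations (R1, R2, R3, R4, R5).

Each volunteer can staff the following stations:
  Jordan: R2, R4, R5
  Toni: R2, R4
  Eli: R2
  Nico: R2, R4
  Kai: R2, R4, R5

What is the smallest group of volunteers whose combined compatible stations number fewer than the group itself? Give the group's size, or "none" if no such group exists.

3

Take S = {Toni, Eli, Nico}. Its neighbourhood is {R2, R4}, so |N(S)| = 2 < |S| = 3.
Every subset of size less than 3 has at least as many neighbours as members, so 3 is the minimum.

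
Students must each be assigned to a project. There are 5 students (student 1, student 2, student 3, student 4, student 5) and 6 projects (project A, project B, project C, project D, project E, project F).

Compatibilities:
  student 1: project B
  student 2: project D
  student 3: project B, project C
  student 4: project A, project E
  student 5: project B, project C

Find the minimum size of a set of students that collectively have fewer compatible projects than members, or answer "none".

3

Take S = {student 1, student 3, student 5}. Its neighbourhood is {project B, project C}, so |N(S)| = 2 < |S| = 3.
Every subset of size less than 3 has at least as many neighbours as members, so 3 is the minimum.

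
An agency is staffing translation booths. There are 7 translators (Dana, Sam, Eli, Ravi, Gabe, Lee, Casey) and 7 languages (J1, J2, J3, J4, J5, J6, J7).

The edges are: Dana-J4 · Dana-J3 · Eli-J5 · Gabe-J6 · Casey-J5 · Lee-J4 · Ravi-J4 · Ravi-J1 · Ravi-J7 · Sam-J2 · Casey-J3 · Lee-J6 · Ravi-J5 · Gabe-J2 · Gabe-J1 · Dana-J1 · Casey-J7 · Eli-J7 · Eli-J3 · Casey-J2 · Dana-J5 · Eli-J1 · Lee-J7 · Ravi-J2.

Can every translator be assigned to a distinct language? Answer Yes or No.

For example, pair Dana→J5, Sam→J2, Eli→J7, Ravi→J1, Gabe→J6, Lee→J4, Casey→J3.
Every translator is matched, so this is a perfect matching.

Yes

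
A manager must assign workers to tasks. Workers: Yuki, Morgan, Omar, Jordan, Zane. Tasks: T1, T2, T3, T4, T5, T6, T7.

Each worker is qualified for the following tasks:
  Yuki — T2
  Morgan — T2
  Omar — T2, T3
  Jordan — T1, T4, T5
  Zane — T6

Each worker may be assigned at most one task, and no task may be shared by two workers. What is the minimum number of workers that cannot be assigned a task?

1

A valid assignment of size 4: Yuki–T2, Omar–T3, Jordan–T5, Zane–T6.
The set {Yuki, Morgan} has only 1 neighbour ({T2}), so by Hall's theorem at most 4 of the 5 workers can be matched.
That matches 4 of the 5, leaving 1 unmatched; no matching can do better.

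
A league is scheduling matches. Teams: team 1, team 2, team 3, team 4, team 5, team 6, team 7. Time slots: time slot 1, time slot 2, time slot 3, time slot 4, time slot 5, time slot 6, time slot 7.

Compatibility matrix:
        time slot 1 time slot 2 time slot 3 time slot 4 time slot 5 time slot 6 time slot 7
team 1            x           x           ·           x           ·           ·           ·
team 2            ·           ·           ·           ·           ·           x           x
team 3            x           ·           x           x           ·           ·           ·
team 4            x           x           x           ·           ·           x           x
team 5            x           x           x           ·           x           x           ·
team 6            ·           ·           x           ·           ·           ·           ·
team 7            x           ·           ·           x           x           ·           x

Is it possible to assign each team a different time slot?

A valid assignment of size 7: team 1-time slot 2, team 2-time slot 6, team 3-time slot 1, team 4-time slot 7, team 5-time slot 5, team 6-time slot 3, team 7-time slot 4.
All 7 teams are covered.

Yes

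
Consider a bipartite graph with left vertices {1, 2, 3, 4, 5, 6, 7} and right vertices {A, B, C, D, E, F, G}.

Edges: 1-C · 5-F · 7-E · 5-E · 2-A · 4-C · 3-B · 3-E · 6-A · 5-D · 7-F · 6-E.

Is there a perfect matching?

The set {1, 4} has only 1 neighbour ({C}), so by Hall's theorem at most 6 of the 7 left vertices can be matched.
Hence no matching covers every left vertex.

No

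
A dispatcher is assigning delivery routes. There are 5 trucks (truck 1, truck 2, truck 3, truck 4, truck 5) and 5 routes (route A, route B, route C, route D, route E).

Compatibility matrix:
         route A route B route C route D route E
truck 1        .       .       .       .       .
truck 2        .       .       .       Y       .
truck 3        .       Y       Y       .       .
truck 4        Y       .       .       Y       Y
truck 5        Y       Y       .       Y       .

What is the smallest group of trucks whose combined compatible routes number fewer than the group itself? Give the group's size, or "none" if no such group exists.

Take S = {truck 1}. Its neighbourhood is {}, so |N(S)| = 0 < |S| = 1.

1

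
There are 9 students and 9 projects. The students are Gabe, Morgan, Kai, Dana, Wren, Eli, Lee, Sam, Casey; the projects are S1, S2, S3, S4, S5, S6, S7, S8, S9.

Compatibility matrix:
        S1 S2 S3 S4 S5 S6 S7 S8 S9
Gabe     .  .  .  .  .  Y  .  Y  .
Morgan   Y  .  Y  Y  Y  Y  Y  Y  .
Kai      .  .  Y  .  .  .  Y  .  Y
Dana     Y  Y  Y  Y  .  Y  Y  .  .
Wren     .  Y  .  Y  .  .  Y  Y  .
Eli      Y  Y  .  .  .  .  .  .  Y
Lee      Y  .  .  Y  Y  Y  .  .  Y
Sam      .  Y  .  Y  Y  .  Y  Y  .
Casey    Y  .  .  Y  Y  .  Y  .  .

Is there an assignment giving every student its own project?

A valid assignment of size 9: Gabe-S8, Morgan-S3, Kai-S9, Dana-S6, Wren-S2, Eli-S1, Lee-S5, Sam-S7, Casey-S4.
Every student is matched, so this is a perfect matching.

Yes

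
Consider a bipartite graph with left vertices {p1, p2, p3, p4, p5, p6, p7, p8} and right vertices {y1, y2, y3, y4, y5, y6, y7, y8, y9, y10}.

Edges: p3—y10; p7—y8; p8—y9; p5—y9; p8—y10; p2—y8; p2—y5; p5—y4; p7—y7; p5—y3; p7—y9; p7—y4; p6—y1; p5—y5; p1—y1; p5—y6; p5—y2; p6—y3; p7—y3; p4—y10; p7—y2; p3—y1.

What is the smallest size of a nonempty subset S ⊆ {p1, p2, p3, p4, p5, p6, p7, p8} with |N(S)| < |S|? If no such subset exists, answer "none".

3

Take S = {p1, p3, p4}. Its neighbourhood is {y1, y10}, so |N(S)| = 2 < |S| = 3.
Every subset of size less than 3 has at least as many neighbours as members, so 3 is the minimum.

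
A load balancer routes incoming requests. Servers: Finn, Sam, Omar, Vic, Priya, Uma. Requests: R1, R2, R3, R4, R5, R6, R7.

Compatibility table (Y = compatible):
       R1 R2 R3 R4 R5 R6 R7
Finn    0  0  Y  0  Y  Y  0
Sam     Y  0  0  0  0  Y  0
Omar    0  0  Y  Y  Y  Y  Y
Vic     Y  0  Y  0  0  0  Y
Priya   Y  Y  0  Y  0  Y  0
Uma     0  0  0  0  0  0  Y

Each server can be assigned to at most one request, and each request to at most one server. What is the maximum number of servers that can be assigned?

For example, pair Finn-R5, Sam-R1, Omar-R6, Vic-R3, Priya-R4, Uma-R7.
This saturates every server, so 6 is the maximum.

6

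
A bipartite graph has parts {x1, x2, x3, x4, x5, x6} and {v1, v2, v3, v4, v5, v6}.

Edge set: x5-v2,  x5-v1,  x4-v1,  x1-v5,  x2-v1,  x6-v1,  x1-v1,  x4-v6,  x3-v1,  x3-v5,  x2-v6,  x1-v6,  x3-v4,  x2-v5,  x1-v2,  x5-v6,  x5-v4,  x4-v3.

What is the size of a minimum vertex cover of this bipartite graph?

A maximum matching has 6 edges (e.g. x1–v2, x2–v5, x3–v4, x4–v3, x5–v6, x6–v1).
By König's theorem the minimum vertex cover has the same size. One such cover is {x1, x2, x3, x4, x5, x6}.

6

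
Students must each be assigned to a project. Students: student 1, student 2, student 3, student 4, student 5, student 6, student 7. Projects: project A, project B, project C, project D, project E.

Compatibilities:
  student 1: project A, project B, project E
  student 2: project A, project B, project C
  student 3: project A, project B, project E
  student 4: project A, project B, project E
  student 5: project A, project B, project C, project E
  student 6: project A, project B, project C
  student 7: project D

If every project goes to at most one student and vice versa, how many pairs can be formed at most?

5

A valid assignment of size 5: student 1–project B, student 2–project C, student 3–project A, student 4–project E, student 7–project D.
The set {student 1, student 2, student 3, student 4, student 5, student 6} has only 4 neighbours ({project A, project B, project C, project E}), so by Hall's theorem at most 5 of the 7 students can be matched.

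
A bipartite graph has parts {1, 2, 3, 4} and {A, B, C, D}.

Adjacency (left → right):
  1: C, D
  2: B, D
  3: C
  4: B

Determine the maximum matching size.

A valid assignment of size 3: 1–D, 2–B, 3–C.
The set {1, 2, 3, 4} has only 3 neighbours ({B, C, D}), so by Hall's theorem at most 3 of the 4 left vertices can be matched.

3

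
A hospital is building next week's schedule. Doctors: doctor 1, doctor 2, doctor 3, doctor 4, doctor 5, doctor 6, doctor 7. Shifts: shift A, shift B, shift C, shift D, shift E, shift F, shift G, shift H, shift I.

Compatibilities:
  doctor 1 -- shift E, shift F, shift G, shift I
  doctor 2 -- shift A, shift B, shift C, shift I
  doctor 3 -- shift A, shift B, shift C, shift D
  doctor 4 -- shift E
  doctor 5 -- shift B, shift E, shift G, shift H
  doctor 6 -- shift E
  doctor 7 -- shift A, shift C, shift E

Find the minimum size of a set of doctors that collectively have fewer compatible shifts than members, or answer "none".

Take S = {doctor 4, doctor 6}. Its neighbourhood is {shift E}, so |N(S)| = 1 < |S| = 2.
No single vertex violates Hall's condition since each has at least one neighbour, so 2 is the minimum.

2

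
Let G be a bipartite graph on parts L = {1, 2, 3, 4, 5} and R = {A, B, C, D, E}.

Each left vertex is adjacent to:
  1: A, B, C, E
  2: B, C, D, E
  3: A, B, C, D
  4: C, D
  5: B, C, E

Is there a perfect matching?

For example, pair 1-E, 2-C, 3-A, 4-D, 5-B.
Every left vertex is matched, so this is a perfect matching.

Yes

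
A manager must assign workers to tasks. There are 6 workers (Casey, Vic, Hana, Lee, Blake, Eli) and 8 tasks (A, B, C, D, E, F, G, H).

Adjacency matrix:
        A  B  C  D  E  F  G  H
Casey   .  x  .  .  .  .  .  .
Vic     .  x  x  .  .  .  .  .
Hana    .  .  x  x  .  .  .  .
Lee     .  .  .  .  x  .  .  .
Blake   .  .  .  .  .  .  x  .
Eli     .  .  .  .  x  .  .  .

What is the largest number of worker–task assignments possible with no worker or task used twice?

For example, pair Casey-B, Vic-C, Hana-D, Lee-E, Blake-G.
The set {Lee, Eli} has only 1 neighbour ({E}), so by Hall's theorem at most 5 of the 6 workers can be matched.

5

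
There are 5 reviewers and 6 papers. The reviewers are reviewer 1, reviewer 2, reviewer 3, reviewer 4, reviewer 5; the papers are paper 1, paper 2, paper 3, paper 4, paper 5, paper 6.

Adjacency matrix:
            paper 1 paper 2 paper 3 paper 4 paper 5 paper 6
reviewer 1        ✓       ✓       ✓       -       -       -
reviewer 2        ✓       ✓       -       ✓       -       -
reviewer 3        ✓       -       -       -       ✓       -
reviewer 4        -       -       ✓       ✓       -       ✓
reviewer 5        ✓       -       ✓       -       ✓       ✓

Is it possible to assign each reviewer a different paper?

Yes

A valid assignment of size 5: reviewer 1–paper 2, reviewer 2–paper 1, reviewer 3–paper 5, reviewer 4–paper 4, reviewer 5–paper 6.
Every reviewer is matched, so this matching saturates all of them.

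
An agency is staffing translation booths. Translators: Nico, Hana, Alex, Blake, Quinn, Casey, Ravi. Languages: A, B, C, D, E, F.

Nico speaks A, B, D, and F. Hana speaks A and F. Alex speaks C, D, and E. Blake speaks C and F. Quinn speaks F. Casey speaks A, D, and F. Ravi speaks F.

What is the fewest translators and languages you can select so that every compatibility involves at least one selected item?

6

{Nico, Hana, Alex, Blake, Casey, F} is a vertex cover of size 6: every edge has an endpoint in this set.
No smaller cover exists because Nico–B, Hana–A, Alex–E, Blake–C, Quinn–F, Casey–D is a matching of size 6, and a cover must include an endpoint of each of these disjoint edges (König's theorem).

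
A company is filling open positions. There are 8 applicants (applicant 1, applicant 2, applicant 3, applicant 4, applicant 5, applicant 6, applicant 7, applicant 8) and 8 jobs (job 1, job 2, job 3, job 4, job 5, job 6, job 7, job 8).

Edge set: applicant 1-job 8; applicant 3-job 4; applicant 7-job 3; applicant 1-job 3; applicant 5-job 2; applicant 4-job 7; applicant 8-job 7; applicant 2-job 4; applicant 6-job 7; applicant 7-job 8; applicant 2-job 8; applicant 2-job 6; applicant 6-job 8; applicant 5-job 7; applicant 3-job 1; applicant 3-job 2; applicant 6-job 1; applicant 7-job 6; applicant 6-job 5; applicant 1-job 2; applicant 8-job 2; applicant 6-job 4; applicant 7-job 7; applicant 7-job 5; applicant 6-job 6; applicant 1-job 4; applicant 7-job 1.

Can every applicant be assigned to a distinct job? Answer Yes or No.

The set {applicant 4, applicant 5, applicant 8} has only 2 neighbours ({job 2, job 7}), so by Hall's theorem at most 7 of the 8 applicants can be matched.
Hence no matching covers every applicant.

No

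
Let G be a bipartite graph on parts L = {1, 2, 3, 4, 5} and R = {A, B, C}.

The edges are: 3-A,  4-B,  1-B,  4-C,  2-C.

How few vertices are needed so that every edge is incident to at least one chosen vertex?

3

The 3 edges 1–B, 2–C, 3–A form a matching, so any vertex cover needs at least 3 vertices (one per matched edge).
Conversely {3, B, C} meets every edge and has exactly 3 vertices, so 3 is optimal.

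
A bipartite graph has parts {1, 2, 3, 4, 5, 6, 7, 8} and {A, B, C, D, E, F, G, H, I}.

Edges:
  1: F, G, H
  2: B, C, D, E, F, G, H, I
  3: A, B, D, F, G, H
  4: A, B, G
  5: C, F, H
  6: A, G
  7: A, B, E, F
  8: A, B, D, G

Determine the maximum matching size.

8

A valid assignment of size 8: 1–F, 2–H, 3–D, 4–G, 5–C, 6–A, 7–E, 8–B.
This saturates every left vertex, so 8 is the maximum.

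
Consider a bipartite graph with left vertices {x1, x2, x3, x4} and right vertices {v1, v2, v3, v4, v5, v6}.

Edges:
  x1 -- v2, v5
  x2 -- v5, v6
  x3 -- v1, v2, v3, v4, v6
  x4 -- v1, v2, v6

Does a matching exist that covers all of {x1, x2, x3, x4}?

Yes

A valid assignment of size 4: x1-v5, x2-v6, x3-v3, x4-v2.
Every left vertex is matched, so this matching saturates all of them.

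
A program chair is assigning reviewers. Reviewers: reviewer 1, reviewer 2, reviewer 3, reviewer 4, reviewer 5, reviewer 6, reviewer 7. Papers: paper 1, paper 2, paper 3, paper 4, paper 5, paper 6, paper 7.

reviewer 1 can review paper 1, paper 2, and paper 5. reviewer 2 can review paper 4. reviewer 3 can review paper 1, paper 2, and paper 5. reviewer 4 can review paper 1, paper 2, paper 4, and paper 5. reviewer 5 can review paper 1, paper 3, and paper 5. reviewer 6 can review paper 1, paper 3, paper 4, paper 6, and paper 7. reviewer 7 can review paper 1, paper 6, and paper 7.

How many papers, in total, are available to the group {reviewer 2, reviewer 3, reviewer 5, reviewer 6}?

The union of neighbours of {reviewer 2, reviewer 3, reviewer 5, reviewer 6} is {paper 1, paper 2, paper 3, paper 4, paper 5, paper 6, paper 7}, which has 7 elements.
Since |N(S)| = 7 ≥ |S| = 4, Hall's condition holds for this subset.

7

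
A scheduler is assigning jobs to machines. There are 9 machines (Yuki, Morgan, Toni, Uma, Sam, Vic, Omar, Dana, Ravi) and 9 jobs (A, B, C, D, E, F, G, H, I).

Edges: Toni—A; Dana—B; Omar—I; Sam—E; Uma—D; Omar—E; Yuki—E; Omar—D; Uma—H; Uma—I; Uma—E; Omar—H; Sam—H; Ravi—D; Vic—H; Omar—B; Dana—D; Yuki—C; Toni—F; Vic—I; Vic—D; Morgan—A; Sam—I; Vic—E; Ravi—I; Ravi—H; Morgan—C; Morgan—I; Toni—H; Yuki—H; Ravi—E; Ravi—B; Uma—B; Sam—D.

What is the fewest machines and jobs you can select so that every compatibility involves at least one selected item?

8

The 8 edges Yuki–C, Morgan–A, Toni–F, Uma–E, Sam–D, Vic–I, Omar–H, Dana–B form a matching, so any vertex cover needs at least 8 vertices (one per matched edge).
Conversely {Yuki, Morgan, Toni, B, D, E, H, I} meets every edge and has exactly 8 vertices, so 8 is optimal.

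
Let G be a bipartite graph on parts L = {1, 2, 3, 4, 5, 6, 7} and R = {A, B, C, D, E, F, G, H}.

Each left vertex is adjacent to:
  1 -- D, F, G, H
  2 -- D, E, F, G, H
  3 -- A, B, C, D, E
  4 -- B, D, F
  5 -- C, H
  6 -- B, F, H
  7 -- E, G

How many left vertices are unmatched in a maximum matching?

A valid assignment of size 7: 1-D, 2-G, 3-A, 4-F, 5-C, 6-B, 7-E.
All 7 left vertices are matched, so no larger matching exists.
That matches 7 of the 7, leaving 0 unmatched; no matching can do better.

0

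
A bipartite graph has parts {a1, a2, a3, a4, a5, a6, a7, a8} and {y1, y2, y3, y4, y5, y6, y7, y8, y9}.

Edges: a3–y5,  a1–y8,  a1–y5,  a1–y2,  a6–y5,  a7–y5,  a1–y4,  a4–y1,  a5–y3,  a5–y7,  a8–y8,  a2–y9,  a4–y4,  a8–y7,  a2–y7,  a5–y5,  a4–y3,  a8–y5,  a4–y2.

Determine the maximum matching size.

6

One maximum matching: a1–y2, a2–y7, a3–y5, a4–y1, a5–y3, a8–y8.
The set {a3, a6, a7} has only 1 neighbour ({y5}), so by Hall's theorem at most 6 of the 8 left vertices can be matched.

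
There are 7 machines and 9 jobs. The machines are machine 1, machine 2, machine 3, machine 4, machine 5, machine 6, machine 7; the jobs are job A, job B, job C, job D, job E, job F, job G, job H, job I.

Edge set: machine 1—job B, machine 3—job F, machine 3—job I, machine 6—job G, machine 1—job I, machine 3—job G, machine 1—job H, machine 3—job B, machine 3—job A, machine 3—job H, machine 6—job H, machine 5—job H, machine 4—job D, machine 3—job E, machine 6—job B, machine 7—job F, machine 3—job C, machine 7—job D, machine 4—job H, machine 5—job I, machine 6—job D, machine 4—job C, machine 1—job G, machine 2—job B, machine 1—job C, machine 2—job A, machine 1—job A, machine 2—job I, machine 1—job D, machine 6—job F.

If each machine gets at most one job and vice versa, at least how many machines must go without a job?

0

For example, pair machine 1–job G, machine 2–job A, machine 3–job B, machine 4–job H, machine 5–job I, machine 6–job D, machine 7–job F.
This saturates every machine, so 7 is the maximum.
That matches 7 of the 7, leaving 0 unmatched; no matching can do better.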